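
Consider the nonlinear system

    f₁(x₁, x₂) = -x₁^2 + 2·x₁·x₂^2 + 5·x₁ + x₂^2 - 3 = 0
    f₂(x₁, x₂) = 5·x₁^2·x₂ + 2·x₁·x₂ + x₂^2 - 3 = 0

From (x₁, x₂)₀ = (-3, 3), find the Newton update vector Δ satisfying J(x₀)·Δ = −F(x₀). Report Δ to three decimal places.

At (-3, 3): F = (-72.000, 123.000).
Jacobian J = [[-2·x₁ + 2·x₂^2 + 5, 4·x₁·x₂ + 2·x₂], [10·x₁·x₂ + 2·x₂, 5·x₁^2 + 2·x₁ + 2·x₂]].
At the point, J = [[29.000, -30.000], [-84.000, 45.000]] (det J = -1215.000).
Solving J·Δ = −F gives Δ = (0.370, -2.042).

(0.370, -2.042)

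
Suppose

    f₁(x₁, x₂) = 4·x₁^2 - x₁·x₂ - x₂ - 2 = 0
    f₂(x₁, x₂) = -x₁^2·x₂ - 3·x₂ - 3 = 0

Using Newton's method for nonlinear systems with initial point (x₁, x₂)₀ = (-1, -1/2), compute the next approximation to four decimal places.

(-0.7333, -0.8167)

At (-1, -1/2): F = (2.0000, -1.0000).
Jacobian J = [[8·x₁ - x₂, -x₁ - 1], [-2·x₁·x₂, -x₁^2 - 3]].
At the point, J = [[-7.5000, 0.0000], [-1.0000, -4.0000]] (det J = 30.0000).
Solving J·Δ = −F gives Δ = (0.2667, -0.3167).
Then the next iterate is (x₁, x₂)₁ = (-0.7333, -0.8167).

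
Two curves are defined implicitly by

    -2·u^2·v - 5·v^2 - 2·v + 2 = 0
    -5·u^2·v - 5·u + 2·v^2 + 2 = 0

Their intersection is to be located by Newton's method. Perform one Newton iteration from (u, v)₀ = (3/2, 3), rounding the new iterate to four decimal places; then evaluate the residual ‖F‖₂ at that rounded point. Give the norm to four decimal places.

17.2487

At (3/2, 3): F = (-62.5000, -21.2500).
Jacobian J = [[-4·u·v, -2·u^2 - 10·v - 2], [-10·u·v - 5, -5·u^2 + 4·v]].
At the point, J = [[-18.0000, -36.5000], [-50.0000, 0.7500]] (det J = -1838.5000).
Solving J·Δ = −F gives Δ = (-0.4474, -1.4917).
Then the next iterate is (u, v)₁ = (1.0526, 1.5083).
Re-evaluating at (1.0526, 1.5083): F = (-15.733737, -7.068794), so ‖F‖₂ = 17.2487.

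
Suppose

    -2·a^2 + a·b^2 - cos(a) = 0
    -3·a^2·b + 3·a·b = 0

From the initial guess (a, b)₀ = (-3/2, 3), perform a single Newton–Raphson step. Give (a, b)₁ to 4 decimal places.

(-0.8966, 1.9310)

At (-3/2, 3): F = (-18.070737, -33.7500).
Jacobian J = [[-4·a + b^2 + sin(a), 2·a·b], [-6·a·b + 3·b, -3·a^2 + 3·a]].
At the point, J = [[14.002505, -9.0000], [36.0000, -11.2500]] (det J = 166.471819).
Solving J·Δ = −F gives Δ = (0.6034, -1.0690).
Then the next iterate is (a, b)₁ = (-0.8966, 1.9310).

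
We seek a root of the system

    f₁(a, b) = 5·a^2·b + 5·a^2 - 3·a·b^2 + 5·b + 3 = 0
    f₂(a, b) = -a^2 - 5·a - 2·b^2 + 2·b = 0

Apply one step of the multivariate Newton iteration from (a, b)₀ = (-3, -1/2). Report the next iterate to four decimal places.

(-3.8029, -1.4243)

At (-3, -1/2): F = (25.2500, 4.5000).
Jacobian J = [[10·a·b + 10·a - 3·b^2, 5·a^2 - 6·a·b + 5], [-2·a - 5, -4·b + 2]].
At the point, J = [[-15.7500, 41.0000], [1.0000, 4.0000]] (det J = -104.0000).
Solving J·Δ = −F gives Δ = (-0.8029, -0.9243).
Then the next iterate is (a, b)₁ = (-3.8029, -1.4243).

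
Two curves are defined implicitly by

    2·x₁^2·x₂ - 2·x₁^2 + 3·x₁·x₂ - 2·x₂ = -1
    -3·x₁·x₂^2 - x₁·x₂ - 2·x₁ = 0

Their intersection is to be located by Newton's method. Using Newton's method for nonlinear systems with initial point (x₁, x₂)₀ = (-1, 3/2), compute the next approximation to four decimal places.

(-5.2174, -3.8478)

At (-1, 3/2): F = (-5.5000, 10.2500).
Jacobian J = [[4·x₁·x₂ - 4·x₁ + 3·x₂, 2·x₁^2 + 3·x₁ - 2], [-3·x₂^2 - x₂ - 2, -6·x₁·x₂ - x₁]].
At the point, J = [[2.5000, -3.0000], [-10.2500, 10.0000]] (det J = -5.7500).
Solving J·Δ = −F gives Δ = (-4.2174, -5.3478).
Then the next iterate is (x₁, x₂)₁ = (-5.2174, -3.8478).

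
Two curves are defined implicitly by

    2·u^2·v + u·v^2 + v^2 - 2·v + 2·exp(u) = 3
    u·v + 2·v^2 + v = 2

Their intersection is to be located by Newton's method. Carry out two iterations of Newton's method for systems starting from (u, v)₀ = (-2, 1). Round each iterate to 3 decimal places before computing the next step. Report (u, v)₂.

At (-2, 1): F = (2.27067, -1.000).
Jacobian J = [[4·u·v + v^2 + 2·exp(u), 2·u^2 + 2·u·v + 2·v - 2], [v, u + 4·v + 1]].
At the point, J = [[-6.72933, 4.000], [1.000, 3.000]] (det J = -24.18799).
Solving J·Δ = −F gives Δ = (0.447, 0.184).
Then the next iterate is (u, v)₁ = (-1.553, 1.184).
Round to (-1.553, 1.184) and repeat: F = (-0.00884, 0.14896), J = [[-5.52993, 1.51411], [1.184, 4.183]].
Δ = (-0.011, -0.033), so (u, v)₂ = (-1.564, 1.151).

(-1.564, 1.151)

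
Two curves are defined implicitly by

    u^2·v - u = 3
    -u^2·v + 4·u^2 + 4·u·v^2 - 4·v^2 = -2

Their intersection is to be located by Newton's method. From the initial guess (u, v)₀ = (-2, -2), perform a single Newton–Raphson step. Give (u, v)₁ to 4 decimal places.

(-1.0941, -1.3353)

At (-2, -2): F = (-9.0000, -22.0000).
Jacobian J = [[2·u·v - 1, u^2], [-2·u·v + 8·u + 4·v^2, -u^2 + 8·u·v - 8·v]].
At the point, J = [[7.0000, 4.0000], [-8.0000, 44.0000]] (det J = 340.0000).
Solving J·Δ = −F gives Δ = (0.9059, 0.6647).
Then the next iterate is (u, v)₁ = (-1.0941, -1.3353).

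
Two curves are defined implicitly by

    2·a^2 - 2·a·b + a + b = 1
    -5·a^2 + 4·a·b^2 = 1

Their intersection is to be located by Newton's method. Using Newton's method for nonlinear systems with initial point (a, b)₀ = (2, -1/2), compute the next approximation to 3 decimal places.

(0.971, -0.431)

At (2, -1/2): F = (10.500, -19.000).
Jacobian J = [[4·a - 2·b + 1, -2·a + 1], [-10·a + 4·b^2, 8·a·b]].
At the point, J = [[10.000, -3.000], [-19.000, -8.000]] (det J = -137.000).
Solving J·Δ = −F gives Δ = (-1.029, 0.069).
Then the next iterate is (a, b)₁ = (0.971, -0.431).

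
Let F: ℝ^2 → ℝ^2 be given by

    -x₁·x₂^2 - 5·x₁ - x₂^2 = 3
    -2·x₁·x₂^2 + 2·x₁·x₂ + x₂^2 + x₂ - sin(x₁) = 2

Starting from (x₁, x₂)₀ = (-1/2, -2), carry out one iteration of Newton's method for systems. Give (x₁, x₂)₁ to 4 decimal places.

(-0.5720, -1.0741)

At (-1/2, -2): F = (-2.5000, 6.479426).
Jacobian J = [[-x₂^2 - 5, -2·x₁·x₂ - 2·x₂], [-2·x₂^2 + 2·x₂ - cos(x₁), -4·x₁·x₂ + 2·x₁ + 2·x₂ + 1]].
At the point, J = [[-9.0000, 2.0000], [-12.877583, -8.0000]] (det J = 97.755165).
Solving J·Δ = −F gives Δ = (-0.0720, 0.9259).
Then the next iterate is (x₁, x₂)₁ = (-0.5720, -1.0741).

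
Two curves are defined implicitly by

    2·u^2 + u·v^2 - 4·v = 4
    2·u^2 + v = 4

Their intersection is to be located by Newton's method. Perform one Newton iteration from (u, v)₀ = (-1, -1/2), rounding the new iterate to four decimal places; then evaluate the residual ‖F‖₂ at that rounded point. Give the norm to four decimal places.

At (-1, -1/2): F = (-0.2500, -2.5000).
Jacobian J = [[4·u + v^2, 2·u·v - 4], [4·u, 1]].
At the point, J = [[-3.7500, -3.0000], [-4.0000, 1.0000]] (det J = -15.7500).
Solving J·Δ = −F gives Δ = (-0.4921, 0.5317).
Then the next iterate is (u, v)₁ = (-1.4921, 0.0317).
Re-evaluating at (-1.4921, 0.0317): F = (0.324425, 0.484425), so ‖F‖₂ = 0.5830.

0.5830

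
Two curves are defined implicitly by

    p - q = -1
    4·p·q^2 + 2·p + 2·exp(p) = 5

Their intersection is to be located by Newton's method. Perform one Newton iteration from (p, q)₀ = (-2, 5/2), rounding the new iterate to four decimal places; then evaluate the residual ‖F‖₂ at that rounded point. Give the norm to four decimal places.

672.6417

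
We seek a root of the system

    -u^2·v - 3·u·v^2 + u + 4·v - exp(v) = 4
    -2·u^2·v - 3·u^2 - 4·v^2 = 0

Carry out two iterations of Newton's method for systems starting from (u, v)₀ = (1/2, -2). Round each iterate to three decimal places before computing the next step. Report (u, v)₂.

(-3.174, -0.208)

At (1/2, -2): F = (-17.13534, -15.750).
Jacobian J = [[-2·u·v - 3·v^2 + 1, -u^2 - 6·u·v - exp(v) + 4], [-4·u·v - 6·u, -2·u^2 - 8·v]].
At the point, J = [[-9.000, 9.61466], [1.000, 15.500]] (det J = -149.11466).
Solving J·Δ = −F gives Δ = (-0.766, 1.066).
Then the next iterate is (u, v)₁ = (-0.266, -0.934).
Round to (-0.266, -0.934) and repeat: F = (-7.63275, -3.56952), J = [[-2.11396, 2.04560], [0.60222, 7.33049]].
Δ = (-2.908, 0.726), so (u, v)₂ = (-3.174, -0.208).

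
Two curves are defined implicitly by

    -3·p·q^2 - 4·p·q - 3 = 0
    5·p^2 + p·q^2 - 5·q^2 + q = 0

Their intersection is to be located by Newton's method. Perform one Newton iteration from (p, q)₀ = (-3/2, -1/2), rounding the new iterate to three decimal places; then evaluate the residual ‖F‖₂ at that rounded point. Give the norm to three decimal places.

At (-3/2, -1/2): F = (-4.875, 9.125).
Jacobian J = [[-3·q^2 - 4·q, -6·p·q - 4·p], [10·p + q^2, 2·p·q - 10·q + 1]].
At the point, J = [[1.250, 1.500], [-14.750, 7.500]] (det J = 31.500).
Solving J·Δ = −F gives Δ = (1.595, 1.921).
Then the next iterate is (p, q)₁ = (0.095, 1.421).
Re-evaluating at (0.095, 1.421): F = (-4.11546, -8.43825), so ‖F‖₂ = 9.388.

9.388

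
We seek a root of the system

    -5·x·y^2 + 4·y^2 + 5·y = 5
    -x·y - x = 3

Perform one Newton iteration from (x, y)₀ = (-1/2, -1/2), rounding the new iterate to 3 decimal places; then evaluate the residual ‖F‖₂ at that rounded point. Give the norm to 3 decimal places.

5.418

At (-1/2, -1/2): F = (-5.875, -2.750).
Jacobian J = [[-5·y^2, -10·x·y + 8·y + 5], [-y - 1, -x]].
At the point, J = [[-1.250, -1.500], [-0.500, 0.500]] (det J = -1.375).
Solving J·Δ = −F gives Δ = (-5.136, 0.364).
Then the next iterate is (x, y)₁ = (-5.636, -0.136).
Re-evaluating at (-5.636, -0.136): F = (-5.08480, 1.86950), so ‖F‖₂ = 5.418.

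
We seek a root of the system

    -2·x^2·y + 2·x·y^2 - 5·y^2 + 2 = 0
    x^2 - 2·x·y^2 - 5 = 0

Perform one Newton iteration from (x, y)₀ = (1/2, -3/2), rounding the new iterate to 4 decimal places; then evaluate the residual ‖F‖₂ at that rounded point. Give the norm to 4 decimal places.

4.9223

At (1/2, -3/2): F = (-6.2500, -7.0000).
Jacobian J = [[-4·x·y + 2·y^2, -2·x^2 + 4·x·y - 10·y], [2·x - 2·y^2, -4·x·y]].
At the point, J = [[7.5000, 11.5000], [-3.5000, 3.0000]] (det J = 62.7500).
Solving J·Δ = −F gives Δ = (-0.9841, 1.1853).
Then the next iterate is (x, y)₁ = (-0.4841, -0.3147).
Re-evaluating at (-0.4841, -0.3147): F = (1.556434, -4.669760), so ‖F‖₂ = 4.9223.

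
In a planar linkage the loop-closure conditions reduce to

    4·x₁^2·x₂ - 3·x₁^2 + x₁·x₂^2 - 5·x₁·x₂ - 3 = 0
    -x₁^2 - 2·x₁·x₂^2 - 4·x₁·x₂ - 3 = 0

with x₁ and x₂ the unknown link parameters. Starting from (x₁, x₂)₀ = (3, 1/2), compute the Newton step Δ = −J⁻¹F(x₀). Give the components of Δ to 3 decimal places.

(-2.285, -0.004)

At (3, 1/2): F = (-18.750, -19.500).
Jacobian J = [[8·x₁·x₂ - 6·x₁ + x₂^2 - 5·x₂, 4·x₁^2 + 2·x₁·x₂ - 5·x₁], [-2·x₁ - 2·x₂^2 - 4·x₂, -4·x₁·x₂ - 4·x₁]].
At the point, J = [[-8.250, 24.000], [-8.500, -18.000]] (det J = 352.500).
Solving J·Δ = −F gives Δ = (-2.285, -0.004).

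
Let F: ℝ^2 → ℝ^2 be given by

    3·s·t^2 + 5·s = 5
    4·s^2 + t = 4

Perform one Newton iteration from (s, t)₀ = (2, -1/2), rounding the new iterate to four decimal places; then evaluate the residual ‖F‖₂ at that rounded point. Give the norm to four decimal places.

At (2, -1/2): F = (6.5000, 11.5000).
Jacobian J = [[3·t^2 + 5, 6·s·t], [8·s, 1]].
At the point, J = [[5.7500, -6.0000], [16.0000, 1.0000]] (det J = 101.7500).
Solving J·Δ = −F gives Δ = (-0.7420, 0.3722).
Then the next iterate is (s, t)₁ = (1.2580, -0.1278).
Re-evaluating at (1.2580, -0.1278): F = (1.351640, 2.202456), so ‖F‖₂ = 2.5841.

2.5841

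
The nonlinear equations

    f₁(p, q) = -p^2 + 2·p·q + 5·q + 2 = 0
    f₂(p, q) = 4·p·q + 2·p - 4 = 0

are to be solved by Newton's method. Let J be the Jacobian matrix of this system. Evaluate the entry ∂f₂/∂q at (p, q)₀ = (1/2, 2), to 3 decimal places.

2.000

∂f₂/∂q = 4·p.
At (1/2, 2) this is 2.000.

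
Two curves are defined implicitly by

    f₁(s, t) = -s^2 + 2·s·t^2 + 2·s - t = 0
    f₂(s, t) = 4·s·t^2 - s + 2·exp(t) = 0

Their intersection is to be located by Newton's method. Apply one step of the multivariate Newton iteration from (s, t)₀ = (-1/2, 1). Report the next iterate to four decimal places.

(-0.9413, -0.8188)

At (-1/2, 1): F = (-3.2500, 3.936564).
Jacobian J = [[-2·s + 2·t^2 + 2, 4·s·t - 1], [4·t^2 - 1, 8·s·t + 2·exp(t)]].
At the point, J = [[5.0000, -3.0000], [3.0000, 1.436564]] (det J = 16.182818).
Solving J·Δ = −F gives Δ = (-0.4413, -1.8188).
Then the next iterate is (s, t)₁ = (-0.9413, -0.8188).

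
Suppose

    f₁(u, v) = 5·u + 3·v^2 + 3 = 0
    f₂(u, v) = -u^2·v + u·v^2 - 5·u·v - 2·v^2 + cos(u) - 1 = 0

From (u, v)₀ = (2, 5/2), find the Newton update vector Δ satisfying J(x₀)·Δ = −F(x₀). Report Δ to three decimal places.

(-0.543, -1.936)

At (2, 5/2): F = (31.750, -36.41615).
Jacobian J = [[5, 6·v], [-2·u·v + v^2 - 5·v - sin(u), -u^2 + 2·u·v - 5·u - 4·v]].
At the point, J = [[5.000, 15.000], [-17.15930, -14.000]] (det J = 187.38946).
Solving J·Δ = −F gives Δ = (-0.543, -1.936).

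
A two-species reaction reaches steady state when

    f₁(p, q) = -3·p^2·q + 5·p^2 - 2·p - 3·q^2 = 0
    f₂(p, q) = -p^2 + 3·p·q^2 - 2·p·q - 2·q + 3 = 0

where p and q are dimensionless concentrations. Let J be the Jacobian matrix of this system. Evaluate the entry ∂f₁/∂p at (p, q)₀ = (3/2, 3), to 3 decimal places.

-14.000

∂f₁/∂p = -6·p·q + 10·p - 2.
At (3/2, 3) this is -14.000.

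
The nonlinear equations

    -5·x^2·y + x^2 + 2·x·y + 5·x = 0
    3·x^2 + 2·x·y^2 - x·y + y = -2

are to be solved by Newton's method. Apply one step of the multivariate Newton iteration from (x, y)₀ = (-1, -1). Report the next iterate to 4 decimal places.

(-0.6667, -1.0000)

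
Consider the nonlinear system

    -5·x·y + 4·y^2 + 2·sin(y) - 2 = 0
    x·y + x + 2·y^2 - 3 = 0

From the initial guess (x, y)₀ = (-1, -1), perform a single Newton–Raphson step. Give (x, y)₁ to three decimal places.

(-0.140, -1.200)

At (-1, -1): F = (-4.68294, -1.000).
Jacobian J = [[-5·y, -5·x + 8·y + 2·cos(y)], [y + 1, x + 4·y]].
At the point, J = [[5.000, -1.91940], [0.000, -5.000]] (det J = -25.000).
Solving J·Δ = −F gives Δ = (0.860, -0.200).
Then the next iterate is (x, y)₁ = (-0.140, -1.200).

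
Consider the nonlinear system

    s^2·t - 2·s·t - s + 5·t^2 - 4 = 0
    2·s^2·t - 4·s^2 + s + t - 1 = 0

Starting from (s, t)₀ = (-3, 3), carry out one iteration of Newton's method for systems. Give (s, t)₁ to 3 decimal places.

(-49.300, -24.700)

At (-3, 3): F = (89.000, 17.000).
Jacobian J = [[2·s·t - 2·t - 1, s^2 - 2·s + 10·t], [4·s·t - 8·s + 1, 2·s^2 + 1]].
At the point, J = [[-25.000, 45.000], [-11.000, 19.000]] (det J = 20.000).
Solving J·Δ = −F gives Δ = (-46.300, -27.700).
Then the next iterate is (s, t)₁ = (-49.300, -24.700).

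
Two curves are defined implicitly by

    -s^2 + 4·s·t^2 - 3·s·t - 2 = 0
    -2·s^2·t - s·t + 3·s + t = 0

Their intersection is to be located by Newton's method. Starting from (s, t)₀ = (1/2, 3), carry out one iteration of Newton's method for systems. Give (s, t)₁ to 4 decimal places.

(0.7500, 1.3095)

At (1/2, 3): F = (11.2500, 1.5000).
Jacobian J = [[-2·s + 4·t^2 - 3·t, 8·s·t - 3·s], [-4·s·t - t + 3, -2·s^2 - s + 1]].
At the point, J = [[26.0000, 10.5000], [-6.0000, 0.0000]] (det J = 63.0000).
Solving J·Δ = −F gives Δ = (0.2500, -1.6905).
Then the next iterate is (s, t)₁ = (0.7500, 1.3095).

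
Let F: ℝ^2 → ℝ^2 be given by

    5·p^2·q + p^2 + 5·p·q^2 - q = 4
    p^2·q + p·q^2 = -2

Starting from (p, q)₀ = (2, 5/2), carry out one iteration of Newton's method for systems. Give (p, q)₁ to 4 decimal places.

(4.0830, -1.6678)

At (2, 5/2): F = (110.0000, 24.5000).
Jacobian J = [[10·p·q + 2·p + 5·q^2, 5·p^2 + 10·p·q - 1], [2·p·q + q^2, p^2 + 2·p·q]].
At the point, J = [[85.2500, 69.0000], [16.2500, 14.0000]] (det J = 72.2500).
Solving J·Δ = −F gives Δ = (2.0830, -4.1678).
Then the next iterate is (p, q)₁ = (4.0830, -1.6678).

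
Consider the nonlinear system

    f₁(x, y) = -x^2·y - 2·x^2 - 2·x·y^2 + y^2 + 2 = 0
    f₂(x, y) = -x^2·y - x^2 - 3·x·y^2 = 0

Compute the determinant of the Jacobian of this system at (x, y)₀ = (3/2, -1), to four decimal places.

J = [[-2·x·y - 4·x - 2·y^2, -x^2 - 4·x·y + 2·y], [-2·x·y - 2·x - 3·y^2, -x^2 - 6·x·y]].
At the point, J = [[-5.0000, 1.7500], [-3.0000, 6.7500]].
det J = -28.5000.

-28.5000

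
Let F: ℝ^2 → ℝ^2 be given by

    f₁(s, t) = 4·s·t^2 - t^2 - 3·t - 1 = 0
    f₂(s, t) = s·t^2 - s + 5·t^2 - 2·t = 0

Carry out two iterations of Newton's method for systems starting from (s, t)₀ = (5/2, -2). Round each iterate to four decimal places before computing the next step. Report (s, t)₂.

At (5/2, -2): F = (41.0000, 31.5000).
Jacobian J = [[4·t^2, 8·s·t - 2·t - 3], [t^2 - 1, 2·s·t + 10·t - 2]].
At the point, J = [[16.0000, -39.0000], [3.0000, -32.0000]] (det J = -395.0000).
Solving J·Δ = −F gives Δ = (-0.2114, 0.9646).
Then the next iterate is (s, t)₁ = (2.2886, -1.0354).
Round to (2.2886, -1.0354) and repeat: F = (10.848150, 7.595967), J = [[4.288213, -19.886132], [0.072053, -17.093233]].
Δ = (-0.4783, 0.4424), so (s, t)₂ = (1.8103, -0.5930).

(1.8103, -0.5930)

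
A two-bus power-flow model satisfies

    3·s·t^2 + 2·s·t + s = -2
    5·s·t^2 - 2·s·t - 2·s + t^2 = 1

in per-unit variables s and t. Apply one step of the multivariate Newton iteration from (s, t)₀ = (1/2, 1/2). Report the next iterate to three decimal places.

At (1/2, 1/2): F = (3.375, -1.625).
Jacobian J = [[3·t^2 + 2·t + 1, 6·s·t + 2·s], [5·t^2 - 2·t - 2, 10·s·t - 2·s + 2·t]].
At the point, J = [[2.750, 2.500], [-1.750, 2.500]] (det J = 11.250).
Solving J·Δ = −F gives Δ = (-1.111, -0.128).
Then the next iterate is (s, t)₁ = (-0.611, 0.372).

(-0.611, 0.372)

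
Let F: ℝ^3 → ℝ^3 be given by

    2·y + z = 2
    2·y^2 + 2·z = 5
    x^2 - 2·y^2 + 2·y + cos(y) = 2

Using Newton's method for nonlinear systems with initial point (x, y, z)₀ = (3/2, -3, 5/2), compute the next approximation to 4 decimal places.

(1.2031, -1.1875, 4.3750)

At (3/2, -3, 5/2): F = (-5.5000, 18.0000, -24.739992).
Jacobian J = [[0, 2, 1], [0, 4·y, 2], [2·x, -4·y - sin(y) + 2, 0]].
At the point, J = [[0.0000, 2.0000, 1.0000], [0.0000, -12.0000, 2.0000], [3.0000, 14.141120, 0.0000]] (det J = 48.0000).
Solving J·Δ = −F gives Δ = (-0.2969, 1.8125, 1.8750).
Then the next iterate is (x, y, z)₁ = (1.2031, -1.1875, 4.3750).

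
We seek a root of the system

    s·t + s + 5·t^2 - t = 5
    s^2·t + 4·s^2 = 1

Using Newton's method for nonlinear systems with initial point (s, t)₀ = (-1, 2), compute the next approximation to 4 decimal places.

At (-1, 2): F = (10.0000, 5.0000).
Jacobian J = [[t + 1, s + 10·t - 1], [2·s·t + 8·s, s^2]].
At the point, J = [[3.0000, 18.0000], [-12.0000, 1.0000]] (det J = 219.0000).
Solving J·Δ = −F gives Δ = (0.3653, -0.6164).
Then the next iterate is (s, t)₁ = (-0.6347, 1.3836).

(-0.6347, 1.3836)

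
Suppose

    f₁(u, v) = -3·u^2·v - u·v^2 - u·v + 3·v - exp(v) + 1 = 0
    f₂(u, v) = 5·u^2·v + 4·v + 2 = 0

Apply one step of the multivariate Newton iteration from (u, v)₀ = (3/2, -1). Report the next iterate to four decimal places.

At (3/2, -1): F = (4.382121, -13.2500).
Jacobian J = [[-6·u·v - v^2 - v, -3·u^2 - 2·u·v - u - exp(v) + 3], [10·u·v, 5·u^2 + 4]].
At the point, J = [[9.0000, -2.617879], [-15.0000, 15.2500]] (det J = 97.981808).
Solving J·Δ = −F gives Δ = (-0.3280, 0.5462).
Then the next iterate is (u, v)₁ = (1.1720, -0.4538).

(1.1720, -0.4538)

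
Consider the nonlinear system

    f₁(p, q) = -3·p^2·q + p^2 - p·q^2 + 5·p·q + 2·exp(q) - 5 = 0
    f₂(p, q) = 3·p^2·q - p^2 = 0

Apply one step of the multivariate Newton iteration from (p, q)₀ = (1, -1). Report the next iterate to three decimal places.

(0.997, 0.324)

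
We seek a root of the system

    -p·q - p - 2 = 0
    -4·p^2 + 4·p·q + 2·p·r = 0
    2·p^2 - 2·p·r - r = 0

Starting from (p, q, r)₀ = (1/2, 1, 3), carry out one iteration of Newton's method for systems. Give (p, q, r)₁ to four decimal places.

At (1/2, 1, 3): F = (-3.0000, 4.0000, -5.5000).
Jacobian J = [[-q - 1, -p, 0], [-8·p + 4·q + 2·r, 4·p, 2·p], [4·p - 2·r, 0, -2·p - 1]].
At the point, J = [[-2.0000, -0.5000, 0.0000], [6.0000, 2.0000, 1.0000], [-4.0000, 0.0000, -2.0000]] (det J = 4.0000).
Solving J·Δ = −F gives Δ = (-2.6875, 4.7500, 2.6250).
Then the next iterate is (p, q, r)₁ = (-2.1875, 5.7500, 5.6250).

(-2.1875, 5.7500, 5.6250)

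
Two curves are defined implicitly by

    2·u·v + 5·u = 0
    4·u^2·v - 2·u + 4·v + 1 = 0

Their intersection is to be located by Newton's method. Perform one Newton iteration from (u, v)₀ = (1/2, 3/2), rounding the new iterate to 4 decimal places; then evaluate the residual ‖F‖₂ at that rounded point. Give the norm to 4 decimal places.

2.0187

At (1/2, 3/2): F = (4.0000, 7.5000).
Jacobian J = [[2·v + 5, 2·u], [8·u·v - 2, 4·u^2 + 4]].
At the point, J = [[8.0000, 1.0000], [4.0000, 5.0000]] (det J = 36.0000).
Solving J·Δ = −F gives Δ = (-0.3472, -1.2222).
Then the next iterate is (u, v)₁ = (0.1528, 0.2778).
Re-evaluating at (0.1528, 0.2778): F = (0.848896, 1.831544), so ‖F‖₂ = 2.0187.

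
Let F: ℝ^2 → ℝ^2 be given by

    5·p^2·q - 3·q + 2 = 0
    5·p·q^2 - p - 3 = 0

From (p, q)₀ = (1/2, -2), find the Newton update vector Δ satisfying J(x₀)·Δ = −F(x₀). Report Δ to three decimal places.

(0.327, 1.272)

At (1/2, -2): F = (5.500, 6.500).
Jacobian J = [[10·p·q, 5·p^2 - 3], [5·q^2 - 1, 10·p·q]].
At the point, J = [[-10.000, -1.750], [19.000, -10.000]] (det J = 133.250).
Solving J·Δ = −F gives Δ = (0.327, 1.272).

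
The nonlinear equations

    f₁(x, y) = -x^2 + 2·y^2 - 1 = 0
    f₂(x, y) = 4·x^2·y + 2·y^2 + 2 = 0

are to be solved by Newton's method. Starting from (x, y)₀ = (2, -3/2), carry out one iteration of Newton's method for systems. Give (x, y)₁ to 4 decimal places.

At (2, -3/2): F = (-0.5000, -17.5000).
Jacobian J = [[-2·x, 4·y], [8·x·y, 4·x^2 + 4·y]].
At the point, J = [[-4.0000, -6.0000], [-24.0000, 10.0000]] (det J = -184.0000).
Solving J·Δ = −F gives Δ = (-0.5978, 0.3152).
Then the next iterate is (x, y)₁ = (1.4022, -1.1848).

(1.4022, -1.1848)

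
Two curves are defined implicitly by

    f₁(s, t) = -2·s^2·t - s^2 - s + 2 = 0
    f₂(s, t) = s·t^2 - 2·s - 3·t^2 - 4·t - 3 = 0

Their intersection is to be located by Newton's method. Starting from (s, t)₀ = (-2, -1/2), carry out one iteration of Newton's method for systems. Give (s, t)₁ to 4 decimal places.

(-0.8000, -0.1500)

At (-2, -1/2): F = (4.0000, 1.7500).
Jacobian J = [[-4·s·t - 2·s - 1, -2·s^2], [t^2 - 2, 2·s·t - 6·t - 4]].
At the point, J = [[-1.0000, -8.0000], [-1.7500, 1.0000]] (det J = -15.0000).
Solving J·Δ = −F gives Δ = (1.2000, 0.3500).
Then the next iterate is (s, t)₁ = (-0.8000, -0.1500).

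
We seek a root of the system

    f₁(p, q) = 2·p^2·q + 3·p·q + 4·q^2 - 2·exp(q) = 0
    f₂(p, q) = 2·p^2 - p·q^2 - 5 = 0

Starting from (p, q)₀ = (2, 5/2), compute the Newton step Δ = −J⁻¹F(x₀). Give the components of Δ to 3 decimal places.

(-0.907, -1.109)

At (2, 5/2): F = (35.63501, -9.500).
Jacobian J = [[4·p·q + 3·q, 2·p^2 + 3·p + 8·q - 2·exp(q)], [4·p - q^2, -2·p·q]].
At the point, J = [[27.500, 9.63501], [1.750, -10.000]] (det J = -291.86127).
Solving J·Δ = −F gives Δ = (-0.907, -1.109).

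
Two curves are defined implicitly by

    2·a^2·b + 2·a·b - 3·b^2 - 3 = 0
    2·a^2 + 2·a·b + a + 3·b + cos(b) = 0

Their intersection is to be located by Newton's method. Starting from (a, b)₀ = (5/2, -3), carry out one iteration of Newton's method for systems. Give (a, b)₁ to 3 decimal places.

(1.826, -1.359)

At (5/2, -3): F = (-82.500, -9.98999).
Jacobian J = [[4·a·b + 2·b, 2·a^2 + 2·a - 6·b], [4·a + 2·b + 1, 2·a - sin(b) + 3]].
At the point, J = [[-36.000, 35.500], [5.000, 8.14112]] (det J = -470.58032).
Solving J·Δ = −F gives Δ = (-0.674, 1.641).
Then the next iterate is (a, b)₁ = (1.826, -1.359).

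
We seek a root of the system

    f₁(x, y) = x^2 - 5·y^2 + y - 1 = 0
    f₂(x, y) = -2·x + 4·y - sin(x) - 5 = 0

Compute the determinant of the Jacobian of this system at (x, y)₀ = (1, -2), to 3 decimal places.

J = [[2·x, -10·y + 1], [-cos(x) - 2, 4]].
At the point, J = [[2.000, 21.000], [-2.54030, 4.000]].
det J = 61.346.

61.346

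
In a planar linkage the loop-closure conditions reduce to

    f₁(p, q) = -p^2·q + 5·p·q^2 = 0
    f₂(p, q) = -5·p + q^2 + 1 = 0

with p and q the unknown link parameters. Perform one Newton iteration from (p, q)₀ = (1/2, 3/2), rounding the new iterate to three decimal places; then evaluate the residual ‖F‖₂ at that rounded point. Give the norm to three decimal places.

At (1/2, 3/2): F = (5.250, 0.750).
Jacobian J = [[-2·p·q + 5·q^2, -p^2 + 10·p·q], [-5, 2·q]].
At the point, J = [[9.750, 7.250], [-5.000, 3.000]] (det J = 65.500).
Solving J·Δ = −F gives Δ = (-0.157, -0.512).
Then the next iterate is (p, q)₁ = (0.343, 0.988).
Re-evaluating at (0.343, 0.988): F = (1.55785, 0.26114), so ‖F‖₂ = 1.580.

1.580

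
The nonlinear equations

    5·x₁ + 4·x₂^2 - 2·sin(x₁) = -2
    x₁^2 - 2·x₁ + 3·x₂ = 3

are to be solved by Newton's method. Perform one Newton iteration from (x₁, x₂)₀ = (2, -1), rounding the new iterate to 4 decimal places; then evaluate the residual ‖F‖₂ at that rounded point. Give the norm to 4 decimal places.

14.3334

At (2, -1): F = (14.181405, -6.0000).
Jacobian J = [[-2·cos(x₁) + 5, 8·x₂], [2·x₁ - 2, 3]].
At the point, J = [[5.832294, -8.0000], [2.0000, 3.0000]] (det J = 33.496881).
Solving J·Δ = −F gives Δ = (0.1629, 1.8914).
Then the next iterate is (x₁, x₂)₁ = (2.1629, 0.8914).
Re-evaluating at (2.1629, 0.8914): F = (14.333339, 0.026536), so ‖F‖₂ = 14.3334.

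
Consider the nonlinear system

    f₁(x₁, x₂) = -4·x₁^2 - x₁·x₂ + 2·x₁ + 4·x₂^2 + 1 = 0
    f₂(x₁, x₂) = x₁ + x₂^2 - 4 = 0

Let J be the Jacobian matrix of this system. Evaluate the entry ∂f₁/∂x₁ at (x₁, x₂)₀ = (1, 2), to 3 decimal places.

-8.000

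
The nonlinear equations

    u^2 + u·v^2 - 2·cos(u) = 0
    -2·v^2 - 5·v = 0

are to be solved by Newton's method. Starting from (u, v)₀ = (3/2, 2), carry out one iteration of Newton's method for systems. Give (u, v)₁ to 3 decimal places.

At (3/2, 2): F = (8.10853, -18.000).
Jacobian J = [[2·u + v^2 + 2·sin(u), 2·u·v], [0, -4·v - 5]].
At the point, J = [[8.99499, 6.000], [0.000, -13.000]] (det J = -116.93487).
Solving J·Δ = −F gives Δ = (0.022, -1.385).
Then the next iterate is (u, v)₁ = (1.522, 0.615).

(1.522, 0.615)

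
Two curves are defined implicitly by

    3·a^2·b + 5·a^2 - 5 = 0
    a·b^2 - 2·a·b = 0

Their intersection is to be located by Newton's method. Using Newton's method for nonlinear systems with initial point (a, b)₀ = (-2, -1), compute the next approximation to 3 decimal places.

(-1.040, -0.610)

At (-2, -1): F = (3.000, -6.000).
Jacobian J = [[6·a·b + 10·a, 3·a^2], [b^2 - 2·b, 2·a·b - 2·a]].
At the point, J = [[-8.000, 12.000], [3.000, 8.000]] (det J = -100.000).
Solving J·Δ = −F gives Δ = (0.960, 0.390).
Then the next iterate is (a, b)₁ = (-1.040, -0.610).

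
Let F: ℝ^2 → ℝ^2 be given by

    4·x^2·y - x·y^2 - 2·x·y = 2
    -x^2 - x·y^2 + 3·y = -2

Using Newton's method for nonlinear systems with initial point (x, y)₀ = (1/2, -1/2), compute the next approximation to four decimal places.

(-1.5000, -1.2500)

At (1/2, -1/2): F = (-2.1250, 0.1250).
Jacobian J = [[8·x·y - y^2 - 2·y, 4·x^2 - 2·x·y - 2·x], [-2·x - y^2, -2·x·y + 3]].
At the point, J = [[-1.2500, 0.5000], [-1.2500, 3.5000]] (det J = -3.7500).
Solving J·Δ = −F gives Δ = (-2.0000, -0.7500).
Then the next iterate is (x, y)₁ = (-1.5000, -1.2500).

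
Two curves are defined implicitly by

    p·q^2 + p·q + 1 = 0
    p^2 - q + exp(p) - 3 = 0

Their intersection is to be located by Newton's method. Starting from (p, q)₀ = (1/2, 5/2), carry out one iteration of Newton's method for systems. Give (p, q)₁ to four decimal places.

At (1/2, 5/2): F = (5.3750, -3.601279).
Jacobian J = [[q^2 + q, 2·p·q + p], [2·p + exp(p), -1]].
At the point, J = [[8.7500, 3.0000], [2.648721, -1.0000]] (det J = -16.696164).
Solving J·Δ = −F gives Δ = (0.3252, -2.7400).
Then the next iterate is (p, q)₁ = (0.8252, -0.2400).

(0.8252, -0.2400)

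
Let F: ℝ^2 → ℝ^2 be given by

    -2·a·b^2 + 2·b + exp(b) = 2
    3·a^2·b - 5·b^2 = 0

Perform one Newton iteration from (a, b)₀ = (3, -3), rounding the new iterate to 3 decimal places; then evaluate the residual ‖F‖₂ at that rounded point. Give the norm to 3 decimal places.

42.138

At (3, -3): F = (-61.95021, -126.000).
Jacobian J = [[-2·b^2, -4·a·b + exp(b) + 2], [6·a·b, 3·a^2 - 10·b]].
At the point, J = [[-18.000, 38.04979], [-54.000, 57.000]] (det J = 1028.68850).
Solving J·Δ = −F gives Δ = (-1.228, 1.047).
Then the next iterate is (a, b)₁ = (1.772, -1.953).
Re-evaluating at (1.772, -1.953): F = (-19.28171, -37.46821), so ‖F‖₂ = 42.138.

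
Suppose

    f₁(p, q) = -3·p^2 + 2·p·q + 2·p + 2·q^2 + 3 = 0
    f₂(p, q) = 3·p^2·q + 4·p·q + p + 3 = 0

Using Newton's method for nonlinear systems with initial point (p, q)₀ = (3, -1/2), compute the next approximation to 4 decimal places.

(1.8034, -0.4607)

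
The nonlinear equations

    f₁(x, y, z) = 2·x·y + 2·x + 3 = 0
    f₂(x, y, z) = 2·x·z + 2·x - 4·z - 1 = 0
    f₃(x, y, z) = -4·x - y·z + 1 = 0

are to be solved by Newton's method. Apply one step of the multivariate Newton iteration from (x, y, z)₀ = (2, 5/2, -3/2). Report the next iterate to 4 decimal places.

(5.0000, -7.0000, -13.3000)

At (2, 5/2, -3/2): F = (17.0000, 3.0000, -3.2500).
Jacobian J = [[2·y + 2, 2·x, 0], [2·z + 2, 0, 2·x - 4], [-4, -z, -y]].
At the point, J = [[7.0000, 4.0000, 0.0000], [-1.0000, 0.0000, 0.0000], [-4.0000, 1.5000, -2.5000]] (det J = -10.0000).
Solving J·Δ = −F gives Δ = (3.0000, -9.5000, -11.8000).
Then the next iterate is (x, y, z)₁ = (5.0000, -7.0000, -13.3000).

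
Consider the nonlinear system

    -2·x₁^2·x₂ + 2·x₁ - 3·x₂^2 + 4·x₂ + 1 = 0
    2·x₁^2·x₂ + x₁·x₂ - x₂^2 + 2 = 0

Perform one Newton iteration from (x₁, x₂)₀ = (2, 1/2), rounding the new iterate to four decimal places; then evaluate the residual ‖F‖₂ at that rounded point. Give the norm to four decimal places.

At (2, 1/2): F = (2.2500, 6.7500).
Jacobian J = [[-4·x₁·x₂ + 2, -2·x₁^2 - 6·x₂ + 4], [4·x₁·x₂ + x₂, 2·x₁^2 + x₁ - 2·x₂]].
At the point, J = [[-2.0000, -7.0000], [4.5000, 9.0000]] (det J = 13.5000).
Solving J·Δ = −F gives Δ = (-5.0000, 1.7500).
Then the next iterate is (x₁, x₂)₁ = (-3.0000, 2.2500).
Re-evaluating at (-3.0000, 2.2500): F = (-51.6875, 30.6875), so ‖F‖₂ = 60.1109.

60.1109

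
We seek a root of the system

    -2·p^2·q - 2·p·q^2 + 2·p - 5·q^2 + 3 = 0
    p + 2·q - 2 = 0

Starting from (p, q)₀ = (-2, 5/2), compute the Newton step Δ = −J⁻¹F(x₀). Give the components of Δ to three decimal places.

At (-2, 5/2): F = (-27.250, 1.000).
Jacobian J = [[-4·p·q - 2·q^2 + 2, -2·p^2 - 4·p·q - 10·q], [1, 2]].
At the point, J = [[9.500, -13.000], [1.000, 2.000]] (det J = 32.000).
Solving J·Δ = −F gives Δ = (1.297, -1.148).

(1.297, -1.148)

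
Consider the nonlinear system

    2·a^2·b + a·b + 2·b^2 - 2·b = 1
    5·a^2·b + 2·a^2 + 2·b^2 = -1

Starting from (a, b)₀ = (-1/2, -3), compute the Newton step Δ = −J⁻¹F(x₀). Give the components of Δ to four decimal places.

(0.1786, 1.6811)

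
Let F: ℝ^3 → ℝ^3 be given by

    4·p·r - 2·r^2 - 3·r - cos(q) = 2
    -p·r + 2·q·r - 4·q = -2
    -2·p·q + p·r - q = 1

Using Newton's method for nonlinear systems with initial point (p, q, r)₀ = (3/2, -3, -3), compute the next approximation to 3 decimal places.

(1.426, -0.744, -1.170)

At (3/2, -3, -3): F = (-28.01001, 36.500, 6.500).
Jacobian J = [[4·r, sin(q), 4·p - 4·r - 3], [-r, 2·r - 4, -p + 2·q], [-2·q + r, -2·p - 1, p]].
At the point, J = [[-12.000, -0.14112, 15.000], [3.000, -10.000, -7.500], [3.000, -4.000, 1.500]] (det J = 813.81024).
Solving J·Δ = −F gives Δ = (-0.074, 2.256, 1.830).
Then the next iterate is (p, q, r)₁ = (1.426, -0.744, -1.170).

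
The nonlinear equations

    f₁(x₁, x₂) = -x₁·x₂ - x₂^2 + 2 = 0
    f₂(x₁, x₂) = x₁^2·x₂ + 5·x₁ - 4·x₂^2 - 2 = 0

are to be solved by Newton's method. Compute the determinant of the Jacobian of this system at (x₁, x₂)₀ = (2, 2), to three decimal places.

102.000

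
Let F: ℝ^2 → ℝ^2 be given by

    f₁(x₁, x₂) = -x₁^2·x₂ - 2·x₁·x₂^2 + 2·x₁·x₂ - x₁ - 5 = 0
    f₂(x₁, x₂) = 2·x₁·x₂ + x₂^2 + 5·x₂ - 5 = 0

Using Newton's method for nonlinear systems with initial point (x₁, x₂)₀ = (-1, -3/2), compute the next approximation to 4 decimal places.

At (-1, -3/2): F = (5.0000, -7.2500).
Jacobian J = [[-2·x₁·x₂ - 2·x₂^2 + 2·x₂ - 1, -x₁^2 - 4·x₁·x₂ + 2·x₁], [2·x₂, 2·x₁ + 2·x₂ + 5]].
At the point, J = [[-11.5000, -9.0000], [-3.0000, 0.0000]] (det J = -27.0000).
Solving J·Δ = −F gives Δ = (-2.4167, 3.6435).
Then the next iterate is (x₁, x₂)₁ = (-3.4167, 2.1435).

(-3.4167, 2.1435)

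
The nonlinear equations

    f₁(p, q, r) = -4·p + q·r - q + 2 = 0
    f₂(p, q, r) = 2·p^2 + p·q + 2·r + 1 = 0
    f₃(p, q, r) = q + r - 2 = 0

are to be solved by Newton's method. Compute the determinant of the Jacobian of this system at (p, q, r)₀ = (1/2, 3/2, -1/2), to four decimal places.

16.5000

J = [[-4, r - 1, q], [4·p + q, p, 2], [0, 1, 1]].
At the point, J = [[-4.0000, -1.5000, 1.5000], [3.5000, 0.5000, 2.0000], [0.0000, 1.0000, 1.0000]].
det J = 16.5000.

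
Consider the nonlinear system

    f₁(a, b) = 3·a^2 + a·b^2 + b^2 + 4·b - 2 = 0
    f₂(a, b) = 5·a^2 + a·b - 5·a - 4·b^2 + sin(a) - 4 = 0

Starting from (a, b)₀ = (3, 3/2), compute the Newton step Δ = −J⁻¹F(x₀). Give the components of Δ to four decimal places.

(-1.1962, -0.9860)

At (3, 3/2): F = (40.0000, 21.641120).
Jacobian J = [[6·a + b^2, 2·a·b + 2·b + 4], [10·a + b + cos(a) - 5, a - 8·b]].
At the point, J = [[20.2500, 16.0000], [25.510008, -9.0000]] (det J = -590.410120).
Solving J·Δ = −F gives Δ = (-1.1962, -0.9860).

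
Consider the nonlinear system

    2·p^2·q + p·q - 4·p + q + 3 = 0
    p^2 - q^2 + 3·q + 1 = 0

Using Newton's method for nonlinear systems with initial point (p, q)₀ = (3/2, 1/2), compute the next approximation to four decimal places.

(0.1136, 0.3295)

At (3/2, 1/2): F = (0.5000, 4.5000).
Jacobian J = [[4·p·q + q - 4, 2·p^2 + p + 1], [2·p, -2·q + 3]].
At the point, J = [[-0.5000, 7.0000], [3.0000, 2.0000]] (det J = -22.0000).
Solving J·Δ = −F gives Δ = (-1.3864, -0.1705).
Then the next iterate is (p, q)₁ = (0.1136, 0.3295).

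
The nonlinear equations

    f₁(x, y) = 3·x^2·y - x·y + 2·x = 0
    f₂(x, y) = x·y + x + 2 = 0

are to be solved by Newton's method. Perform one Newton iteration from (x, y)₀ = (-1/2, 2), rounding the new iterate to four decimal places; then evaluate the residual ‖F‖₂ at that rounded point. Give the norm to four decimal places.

155.0834

At (-1/2, 2): F = (1.5000, 0.5000).
Jacobian J = [[6·x·y - y + 2, 3·x^2 - x], [y + 1, x]].
At the point, J = [[-6.0000, 1.2500], [3.0000, -0.5000]] (det J = -0.7500).
Solving J·Δ = −F gives Δ = (-1.8333, -10.0000).
Then the next iterate is (x, y)₁ = (-2.3333, -8.0000).
Re-evaluating at (-2.3333, -8.0000): F = (-153.995933, 18.3331), so ‖F‖₂ = 155.0834.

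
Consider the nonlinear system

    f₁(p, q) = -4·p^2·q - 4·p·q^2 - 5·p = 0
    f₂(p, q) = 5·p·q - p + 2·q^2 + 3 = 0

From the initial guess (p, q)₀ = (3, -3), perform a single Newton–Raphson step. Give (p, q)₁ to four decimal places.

At (3, -3): F = (-15.0000, -27.0000).
Jacobian J = [[-8·p·q - 4·q^2 - 5, -4·p^2 - 8·p·q], [5·q - 1, 5·p + 4·q]].
At the point, J = [[31.0000, 36.0000], [-16.0000, 3.0000]] (det J = 669.0000).
Solving J·Δ = −F gives Δ = (-1.3857, 1.6099).
Then the next iterate is (p, q)₁ = (1.6143, -1.3901).

(1.6143, -1.3901)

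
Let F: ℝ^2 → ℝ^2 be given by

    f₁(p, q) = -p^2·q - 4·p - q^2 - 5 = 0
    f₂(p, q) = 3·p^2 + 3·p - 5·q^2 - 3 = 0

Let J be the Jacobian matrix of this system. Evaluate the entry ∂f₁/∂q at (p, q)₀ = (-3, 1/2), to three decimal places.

-10.000

∂f₁/∂q = -p^2 - 2·q.
At (-3, 1/2) this is -10.000.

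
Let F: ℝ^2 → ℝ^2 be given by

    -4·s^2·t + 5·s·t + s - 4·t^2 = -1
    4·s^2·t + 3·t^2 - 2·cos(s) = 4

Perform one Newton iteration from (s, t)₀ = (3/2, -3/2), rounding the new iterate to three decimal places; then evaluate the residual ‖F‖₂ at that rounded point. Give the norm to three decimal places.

At (3/2, -3/2): F = (-4.250, -10.89147).
Jacobian J = [[-8·s·t + 5·t + 1, -4·s^2 + 5·s - 8·t], [8·s·t + 2·sin(s), 4·s^2 + 6·t]].
At the point, J = [[11.500, 10.500], [-16.00501, 0.000]] (det J = 168.05261).
Solving J·Δ = −F gives Δ = (-0.681, 1.150).
Then the next iterate is (s, t)₁ = (0.819, -0.350).
Re-evaluating at (0.819, -0.350): F = (0.83482, -5.93747), so ‖F‖₂ = 5.996.

5.996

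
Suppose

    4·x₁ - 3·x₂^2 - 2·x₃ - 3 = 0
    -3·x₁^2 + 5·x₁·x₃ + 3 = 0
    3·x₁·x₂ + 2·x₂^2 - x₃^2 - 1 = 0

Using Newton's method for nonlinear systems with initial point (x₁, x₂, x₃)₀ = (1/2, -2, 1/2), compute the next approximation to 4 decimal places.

(0.2843, -1.0020, -0.9431)

At (1/2, -2, 1/2): F = (-14.0000, 3.5000, 3.7500).
Jacobian J = [[4, -6·x₂, -2], [-6·x₁ + 5·x₃, 0, 5·x₁], [3·x₂, 3·x₁ + 4·x₂, -2·x₃]].
At the point, J = [[4.0000, 12.0000, -2.0000], [-0.5000, 0.0000, 2.5000], [-6.0000, -6.5000, -1.0000]] (det J = -127.5000).
Solving J·Δ = −F gives Δ = (-0.2157, 0.9980, -1.4431).
Then the next iterate is (x₁, x₂, x₃)₁ = (0.2843, -1.0020, -0.9431).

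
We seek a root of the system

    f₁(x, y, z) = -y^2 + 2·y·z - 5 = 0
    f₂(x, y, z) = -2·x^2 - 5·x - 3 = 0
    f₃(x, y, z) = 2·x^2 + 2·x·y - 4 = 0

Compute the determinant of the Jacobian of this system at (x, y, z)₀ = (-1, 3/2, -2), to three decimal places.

J = [[0, -2·y + 2·z, 2·y], [-4·x - 5, 0, 0], [4·x + 2·y, 2·x, 0]].
At the point, J = [[0.000, -7.000, 3.000], [-1.000, 0.000, 0.000], [-1.000, -2.000, 0.000]].
det J = 6.000.

6.000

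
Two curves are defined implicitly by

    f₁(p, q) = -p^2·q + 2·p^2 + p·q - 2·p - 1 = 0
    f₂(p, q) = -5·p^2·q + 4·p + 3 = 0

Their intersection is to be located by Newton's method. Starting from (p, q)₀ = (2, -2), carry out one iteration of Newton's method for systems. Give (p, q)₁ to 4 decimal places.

(1.7500, 0.0000)

At (2, -2): F = (7.0000, 51.0000).
Jacobian J = [[-2·p·q + 4·p + q - 2, -p^2 + p], [-10·p·q + 4, -5·p^2]].
At the point, J = [[12.0000, -2.0000], [44.0000, -20.0000]] (det J = -152.0000).
Solving J·Δ = −F gives Δ = (-0.2500, 2.0000).
Then the next iterate is (p, q)₁ = (1.7500, 0.0000).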